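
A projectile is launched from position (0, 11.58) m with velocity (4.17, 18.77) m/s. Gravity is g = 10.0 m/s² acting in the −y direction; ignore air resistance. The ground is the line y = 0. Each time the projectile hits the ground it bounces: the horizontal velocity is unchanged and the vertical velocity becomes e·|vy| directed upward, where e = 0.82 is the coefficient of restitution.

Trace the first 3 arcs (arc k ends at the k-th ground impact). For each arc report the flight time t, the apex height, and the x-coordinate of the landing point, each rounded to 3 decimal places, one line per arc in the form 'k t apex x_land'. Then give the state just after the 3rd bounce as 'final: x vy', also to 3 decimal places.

Arc 1: start y=11.580, vy=18.770 → t=4.293, apex=29.196, x_land=17.904, impact vy=-24.164
  bounce: vy ← 0.82·24.164 = 19.815
Arc 2: start y=0.000, vy=19.815 → t=3.963, apex=19.631, x_land=34.429, impact vy=-19.815
  bounce: vy ← 0.82·19.815 = 16.248
Arc 3: start y=0.000, vy=16.248 → t=3.250, apex=13.200, x_land=47.980, impact vy=-16.248
  bounce: vy ← 0.82·16.248 = 13.323

1 4.293 29.196 17.904
2 3.963 19.631 34.429
3 3.250 13.200 47.980
final: 47.980 13.323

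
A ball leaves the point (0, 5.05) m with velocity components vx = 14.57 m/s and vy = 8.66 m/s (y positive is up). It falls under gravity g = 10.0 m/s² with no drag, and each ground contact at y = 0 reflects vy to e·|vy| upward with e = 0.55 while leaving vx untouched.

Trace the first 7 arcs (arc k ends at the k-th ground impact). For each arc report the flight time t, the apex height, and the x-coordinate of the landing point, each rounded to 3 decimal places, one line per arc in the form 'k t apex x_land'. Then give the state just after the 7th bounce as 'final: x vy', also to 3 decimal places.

Arc 1: start y=5.050, vy=8.660 → t=2.193, apex=8.800, x_land=31.947, impact vy=-13.266
  bounce: vy ← 0.55·13.266 = 7.296
Arc 2: start y=0.000, vy=7.296 → t=1.459, apex=2.662, x_land=53.209, impact vy=-7.296
  bounce: vy ← 0.55·7.296 = 4.013
Arc 3: start y=0.000, vy=4.013 → t=0.803, apex=0.805, x_land=64.903, impact vy=-4.013
  bounce: vy ← 0.55·4.013 = 2.207
Arc 4: start y=0.000, vy=2.207 → t=0.441, apex=0.244, x_land=71.334, impact vy=-2.207
  bounce: vy ← 0.55·2.207 = 1.214
Arc 5: start y=0.000, vy=1.214 → t=0.243, apex=0.074, x_land=74.872, impact vy=-1.214
  bounce: vy ← 0.55·1.214 = 0.668
Arc 6: start y=0.000, vy=0.668 → t=0.134, apex=0.022, x_land=76.817, impact vy=-0.668
  bounce: vy ← 0.55·0.668 = 0.367
Arc 7: start y=0.000, vy=0.367 → t=0.073, apex=0.007, x_land=77.888, impact vy=-0.367
  bounce: vy ← 0.55·0.367 = 0.202

1 2.193 8.800 31.947
2 1.459 2.662 53.209
3 0.803 0.805 64.903
4 0.441 0.244 71.334
5 0.243 0.074 74.872
6 0.134 0.022 76.817
7 0.073 0.007 77.888
final: 77.888 0.202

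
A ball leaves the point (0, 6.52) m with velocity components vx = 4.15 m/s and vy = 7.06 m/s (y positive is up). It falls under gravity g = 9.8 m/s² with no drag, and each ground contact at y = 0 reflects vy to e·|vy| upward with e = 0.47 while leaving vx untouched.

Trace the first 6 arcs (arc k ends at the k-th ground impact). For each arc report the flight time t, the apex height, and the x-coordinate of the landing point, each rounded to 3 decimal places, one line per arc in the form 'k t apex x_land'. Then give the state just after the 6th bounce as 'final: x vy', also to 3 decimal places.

1 2.080 9.063 8.634
2 1.278 2.002 13.939
3 0.601 0.442 16.433
4 0.282 0.098 17.605
5 0.133 0.022 18.155
6 0.062 0.005 18.414
final: 18.414 0.144

Arc 1: start y=6.520, vy=7.060 → t=2.080, apex=9.063, x_land=8.634, impact vy=-13.328
  bounce: vy ← 0.47·13.328 = 6.264
Arc 2: start y=0.000, vy=6.264 → t=1.278, apex=2.002, x_land=13.939, impact vy=-6.264
  bounce: vy ← 0.47·6.264 = 2.944
Arc 3: start y=0.000, vy=2.944 → t=0.601, apex=0.442, x_land=16.433, impact vy=-2.944
  bounce: vy ← 0.47·2.944 = 1.384
Arc 4: start y=0.000, vy=1.384 → t=0.282, apex=0.098, x_land=17.605, impact vy=-1.384
  bounce: vy ← 0.47·1.384 = 0.650
Arc 5: start y=0.000, vy=0.650 → t=0.133, apex=0.022, x_land=18.155, impact vy=-0.650
  bounce: vy ← 0.47·0.650 = 0.306
Arc 6: start y=0.000, vy=0.306 → t=0.062, apex=0.005, x_land=18.414, impact vy=-0.306
  bounce: vy ← 0.47·0.306 = 0.144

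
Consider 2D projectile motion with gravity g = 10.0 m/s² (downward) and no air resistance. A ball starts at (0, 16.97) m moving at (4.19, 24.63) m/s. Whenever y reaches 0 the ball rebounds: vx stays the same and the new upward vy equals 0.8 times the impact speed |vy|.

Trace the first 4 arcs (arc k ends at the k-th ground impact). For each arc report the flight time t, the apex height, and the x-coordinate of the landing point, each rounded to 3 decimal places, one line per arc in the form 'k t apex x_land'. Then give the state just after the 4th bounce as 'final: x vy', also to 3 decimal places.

Arc 1: start y=16.970, vy=24.630 → t=5.539, apex=47.302, x_land=23.207, impact vy=-30.758
  bounce: vy ← 0.8·30.758 = 24.606
Arc 2: start y=0.000, vy=24.606 → t=4.921, apex=30.273, x_land=43.827, impact vy=-24.606
  bounce: vy ← 0.8·24.606 = 19.685
Arc 3: start y=0.000, vy=19.685 → t=3.937, apex=19.375, x_land=60.323, impact vy=-19.685
  bounce: vy ← 0.8·19.685 = 15.748
Arc 4: start y=0.000, vy=15.748 → t=3.150, apex=12.400, x_land=73.520, impact vy=-15.748
  bounce: vy ← 0.8·15.748 = 12.598

1 5.539 47.302 23.207
2 4.921 30.273 43.827
3 3.937 19.375 60.323
4 3.150 12.400 73.520
final: 73.520 12.598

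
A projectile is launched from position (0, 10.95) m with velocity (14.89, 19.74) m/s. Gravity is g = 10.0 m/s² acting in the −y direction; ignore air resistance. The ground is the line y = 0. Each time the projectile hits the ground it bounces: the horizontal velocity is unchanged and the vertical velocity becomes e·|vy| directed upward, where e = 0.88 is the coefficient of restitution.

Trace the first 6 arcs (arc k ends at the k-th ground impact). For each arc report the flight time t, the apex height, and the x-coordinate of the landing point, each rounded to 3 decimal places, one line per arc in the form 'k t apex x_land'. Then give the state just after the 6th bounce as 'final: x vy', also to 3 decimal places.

Arc 1: start y=10.950, vy=19.740 → t=4.441, apex=30.433, x_land=66.128, impact vy=-24.671
  bounce: vy ← 0.88·24.671 = 21.711
Arc 2: start y=0.000, vy=21.711 → t=4.342, apex=23.568, x_land=130.783, impact vy=-21.711
  bounce: vy ← 0.88·21.711 = 19.105
Arc 3: start y=0.000, vy=19.105 → t=3.821, apex=18.251, x_land=187.678, impact vy=-19.105
  bounce: vy ← 0.88·19.105 = 16.813
Arc 4: start y=0.000, vy=16.813 → t=3.363, apex=14.133, x_land=237.747, impact vy=-16.813
  bounce: vy ← 0.88·16.813 = 14.795
Arc 5: start y=0.000, vy=14.795 → t=2.959, apex=10.945, x_land=281.807, impact vy=-14.795
  bounce: vy ← 0.88·14.795 = 13.020
Arc 6: start y=0.000, vy=13.020 → t=2.604, apex=8.476, x_land=320.580, impact vy=-13.020
  bounce: vy ← 0.88·13.020 = 11.457

1 4.441 30.433 66.128
2 4.342 23.568 130.783
3 3.821 18.251 187.678
4 3.363 14.133 237.747
5 2.959 10.945 281.807
6 2.604 8.476 320.580
final: 320.580 11.457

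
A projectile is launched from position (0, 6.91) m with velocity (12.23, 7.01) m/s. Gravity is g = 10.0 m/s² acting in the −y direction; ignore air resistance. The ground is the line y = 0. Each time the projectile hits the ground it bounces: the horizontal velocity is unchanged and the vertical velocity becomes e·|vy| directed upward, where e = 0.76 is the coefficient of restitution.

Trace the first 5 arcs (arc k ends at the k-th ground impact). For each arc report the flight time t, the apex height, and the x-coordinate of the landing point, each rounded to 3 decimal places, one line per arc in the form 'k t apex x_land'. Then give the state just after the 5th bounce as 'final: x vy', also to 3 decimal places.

1 2.070 9.367 25.313
2 2.080 5.410 50.757
3 1.581 3.125 70.094
4 1.202 1.805 84.791
5 0.913 1.043 95.960
final: 95.960 3.470

Arc 1: start y=6.910, vy=7.010 → t=2.070, apex=9.367, x_land=25.313, impact vy=-13.687
  bounce: vy ← 0.76·13.687 = 10.402
Arc 2: start y=0.000, vy=10.402 → t=2.080, apex=5.410, x_land=50.757, impact vy=-10.402
  bounce: vy ← 0.76·10.402 = 7.906
Arc 3: start y=0.000, vy=7.906 → t=1.581, apex=3.125, x_land=70.094, impact vy=-7.906
  bounce: vy ← 0.76·7.906 = 6.008
Arc 4: start y=0.000, vy=6.008 → t=1.202, apex=1.805, x_land=84.791, impact vy=-6.008
  bounce: vy ← 0.76·6.008 = 4.566
Arc 5: start y=0.000, vy=4.566 → t=0.913, apex=1.043, x_land=95.960, impact vy=-4.566
  bounce: vy ← 0.76·4.566 = 3.470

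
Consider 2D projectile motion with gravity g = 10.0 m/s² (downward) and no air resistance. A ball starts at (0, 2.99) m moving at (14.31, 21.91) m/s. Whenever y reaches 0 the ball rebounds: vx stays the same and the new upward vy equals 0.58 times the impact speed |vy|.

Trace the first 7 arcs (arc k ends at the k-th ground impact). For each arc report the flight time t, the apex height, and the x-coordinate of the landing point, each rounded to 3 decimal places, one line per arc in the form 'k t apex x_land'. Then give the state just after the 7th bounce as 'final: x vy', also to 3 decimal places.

1 4.514 26.992 64.602
2 2.695 9.080 103.171
3 1.563 3.055 125.540
4 0.907 1.028 138.515
5 0.526 0.346 146.040
6 0.305 0.116 150.405
7 0.177 0.039 152.936
final: 152.936 0.513

Arc 1: start y=2.990, vy=21.910 → t=4.514, apex=26.992, x_land=64.602, impact vy=-23.235
  bounce: vy ← 0.58·23.235 = 13.476
Arc 2: start y=0.000, vy=13.476 → t=2.695, apex=9.080, x_land=103.171, impact vy=-13.476
  bounce: vy ← 0.58·13.476 = 7.816
Arc 3: start y=0.000, vy=7.816 → t=1.563, apex=3.055, x_land=125.540, impact vy=-7.816
  bounce: vy ← 0.58·7.816 = 4.533
Arc 4: start y=0.000, vy=4.533 → t=0.907, apex=1.028, x_land=138.515, impact vy=-4.533
  bounce: vy ← 0.58·4.533 = 2.629
Arc 5: start y=0.000, vy=2.629 → t=0.526, apex=0.346, x_land=146.040, impact vy=-2.629
  bounce: vy ← 0.58·2.629 = 1.525
Arc 6: start y=0.000, vy=1.525 → t=0.305, apex=0.116, x_land=150.405, impact vy=-1.525
  bounce: vy ← 0.58·1.525 = 0.885
Arc 7: start y=0.000, vy=0.885 → t=0.177, apex=0.039, x_land=152.936, impact vy=-0.885
  bounce: vy ← 0.58·0.885 = 0.513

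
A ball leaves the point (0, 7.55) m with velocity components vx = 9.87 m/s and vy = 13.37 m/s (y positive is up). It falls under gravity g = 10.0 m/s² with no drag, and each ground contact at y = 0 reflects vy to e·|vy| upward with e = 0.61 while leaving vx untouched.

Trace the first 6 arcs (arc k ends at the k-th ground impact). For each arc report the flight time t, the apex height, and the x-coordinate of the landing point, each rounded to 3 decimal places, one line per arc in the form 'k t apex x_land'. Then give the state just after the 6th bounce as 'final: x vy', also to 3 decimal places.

Arc 1: start y=7.550, vy=13.370 → t=3.153, apex=16.488, x_land=31.119, impact vy=-18.159
  bounce: vy ← 0.61·18.159 = 11.077
Arc 2: start y=0.000, vy=11.077 → t=2.215, apex=6.135, x_land=52.986, impact vy=-11.077
  bounce: vy ← 0.61·11.077 = 6.757
Arc 3: start y=0.000, vy=6.757 → t=1.351, apex=2.283, x_land=66.324, impact vy=-6.757
  bounce: vy ← 0.61·6.757 = 4.122
Arc 4: start y=0.000, vy=4.122 → t=0.824, apex=0.849, x_land=74.460, impact vy=-4.122
  bounce: vy ← 0.61·4.122 = 2.514
Arc 5: start y=0.000, vy=2.514 → t=0.503, apex=0.316, x_land=79.424, impact vy=-2.514
  bounce: vy ← 0.61·2.514 = 1.534
Arc 6: start y=0.000, vy=1.534 → t=0.307, apex=0.118, x_land=82.451, impact vy=-1.534
  bounce: vy ← 0.61·1.534 = 0.936

1 3.153 16.488 31.119
2 2.215 6.135 52.986
3 1.351 2.283 66.324
4 0.824 0.849 74.460
5 0.503 0.316 79.424
6 0.307 0.118 82.451
final: 82.451 0.936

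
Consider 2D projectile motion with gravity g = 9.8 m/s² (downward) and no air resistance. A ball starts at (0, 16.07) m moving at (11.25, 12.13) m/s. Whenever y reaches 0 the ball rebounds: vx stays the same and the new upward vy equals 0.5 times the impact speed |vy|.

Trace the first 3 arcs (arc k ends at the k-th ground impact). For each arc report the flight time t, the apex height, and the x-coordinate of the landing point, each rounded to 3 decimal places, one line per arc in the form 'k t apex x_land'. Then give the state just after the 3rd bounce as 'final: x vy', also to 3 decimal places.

Arc 1: start y=16.070, vy=12.130 → t=3.431, apex=23.577, x_land=38.602, impact vy=-21.497
  bounce: vy ← 0.5·21.497 = 10.748
Arc 2: start y=0.000, vy=10.748 → t=2.194, apex=5.894, x_land=63.279, impact vy=-10.748
  bounce: vy ← 0.5·10.748 = 5.374
Arc 3: start y=0.000, vy=5.374 → t=1.097, apex=1.474, x_land=75.618, impact vy=-5.374
  bounce: vy ← 0.5·5.374 = 2.687

1 3.431 23.577 38.602
2 2.194 5.894 63.279
3 1.097 1.474 75.618
final: 75.618 2.687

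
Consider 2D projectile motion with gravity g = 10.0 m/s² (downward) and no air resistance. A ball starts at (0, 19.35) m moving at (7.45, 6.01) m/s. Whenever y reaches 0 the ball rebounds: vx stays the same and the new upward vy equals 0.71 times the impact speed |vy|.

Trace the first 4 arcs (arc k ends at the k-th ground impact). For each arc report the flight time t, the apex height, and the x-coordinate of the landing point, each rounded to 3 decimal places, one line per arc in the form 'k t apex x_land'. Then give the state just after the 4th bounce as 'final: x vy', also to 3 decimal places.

Arc 1: start y=19.350, vy=6.010 → t=2.658, apex=21.156, x_land=19.802, impact vy=-20.570
  bounce: vy ← 0.71·20.570 = 14.605
Arc 2: start y=0.000, vy=14.605 → t=2.921, apex=10.665, x_land=41.563, impact vy=-14.605
  bounce: vy ← 0.71·14.605 = 10.369
Arc 3: start y=0.000, vy=10.369 → t=2.074, apex=5.376, x_land=57.013, impact vy=-10.369
  bounce: vy ← 0.71·10.369 = 7.362
Arc 4: start y=0.000, vy=7.362 → t=1.472, apex=2.710, x_land=67.983, impact vy=-7.362
  bounce: vy ← 0.71·7.362 = 5.227

1 2.658 21.156 19.802
2 2.921 10.665 41.563
3 2.074 5.376 57.013
4 1.472 2.710 67.983
final: 67.983 5.227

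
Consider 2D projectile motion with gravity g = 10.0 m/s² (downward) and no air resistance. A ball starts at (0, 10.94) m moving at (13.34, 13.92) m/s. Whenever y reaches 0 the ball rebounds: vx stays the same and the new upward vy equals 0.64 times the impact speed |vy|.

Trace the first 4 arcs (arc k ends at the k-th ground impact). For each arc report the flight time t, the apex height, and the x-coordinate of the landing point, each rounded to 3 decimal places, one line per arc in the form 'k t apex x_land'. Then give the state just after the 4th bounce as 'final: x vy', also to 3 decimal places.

1 3.423 20.628 45.665
2 2.600 8.449 80.348
3 1.664 3.461 102.545
4 1.065 1.418 116.751
final: 116.751 3.408

Arc 1: start y=10.940, vy=13.920 → t=3.423, apex=20.628, x_land=45.665, impact vy=-20.312
  bounce: vy ← 0.64·20.312 = 13.000
Arc 2: start y=0.000, vy=13.000 → t=2.600, apex=8.449, x_land=80.348, impact vy=-13.000
  bounce: vy ← 0.64·13.000 = 8.320
Arc 3: start y=0.000, vy=8.320 → t=1.664, apex=3.461, x_land=102.545, impact vy=-8.320
  bounce: vy ← 0.64·8.320 = 5.325
Arc 4: start y=0.000, vy=5.325 → t=1.065, apex=1.418, x_land=116.751, impact vy=-5.325
  bounce: vy ← 0.64·5.325 = 3.408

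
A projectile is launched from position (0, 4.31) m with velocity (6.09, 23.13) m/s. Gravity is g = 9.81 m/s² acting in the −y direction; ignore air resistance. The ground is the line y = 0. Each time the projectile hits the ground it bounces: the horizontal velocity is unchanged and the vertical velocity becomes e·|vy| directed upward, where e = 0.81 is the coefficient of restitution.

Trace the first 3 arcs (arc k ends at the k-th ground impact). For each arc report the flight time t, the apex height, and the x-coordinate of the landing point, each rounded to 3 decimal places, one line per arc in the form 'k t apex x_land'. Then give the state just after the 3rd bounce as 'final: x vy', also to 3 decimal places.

1 4.895 31.578 29.811
2 4.110 20.718 54.844
3 3.329 13.593 75.120
final: 75.120 13.228

Arc 1: start y=4.310, vy=23.130 → t=4.895, apex=31.578, x_land=29.811, impact vy=-24.891
  bounce: vy ← 0.81·24.891 = 20.162
Arc 2: start y=0.000, vy=20.162 → t=4.110, apex=20.718, x_land=54.844, impact vy=-20.162
  bounce: vy ← 0.81·20.162 = 16.331
Arc 3: start y=0.000, vy=16.331 → t=3.329, apex=13.593, x_land=75.120, impact vy=-16.331
  bounce: vy ← 0.81·16.331 = 13.228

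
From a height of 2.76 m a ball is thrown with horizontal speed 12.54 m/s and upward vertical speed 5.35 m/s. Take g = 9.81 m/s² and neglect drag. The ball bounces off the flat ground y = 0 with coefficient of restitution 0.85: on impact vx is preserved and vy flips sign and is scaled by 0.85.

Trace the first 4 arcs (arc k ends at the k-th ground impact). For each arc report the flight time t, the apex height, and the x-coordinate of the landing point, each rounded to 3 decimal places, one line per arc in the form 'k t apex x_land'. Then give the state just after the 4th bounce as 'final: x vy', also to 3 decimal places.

1 1.473 4.219 18.469
2 1.577 3.048 38.239
3 1.340 2.202 55.045
4 1.139 1.591 69.329
final: 69.329 4.749

Arc 1: start y=2.760, vy=5.350 → t=1.473, apex=4.219, x_land=18.469, impact vy=-9.098
  bounce: vy ← 0.85·9.098 = 7.733
Arc 2: start y=0.000, vy=7.733 → t=1.577, apex=3.048, x_land=38.239, impact vy=-7.733
  bounce: vy ← 0.85·7.733 = 6.573
Arc 3: start y=0.000, vy=6.573 → t=1.340, apex=2.202, x_land=55.045, impact vy=-6.573
  bounce: vy ← 0.85·6.573 = 5.587
Arc 4: start y=0.000, vy=5.587 → t=1.139, apex=1.591, x_land=69.329, impact vy=-5.587
  bounce: vy ← 0.85·5.587 = 4.749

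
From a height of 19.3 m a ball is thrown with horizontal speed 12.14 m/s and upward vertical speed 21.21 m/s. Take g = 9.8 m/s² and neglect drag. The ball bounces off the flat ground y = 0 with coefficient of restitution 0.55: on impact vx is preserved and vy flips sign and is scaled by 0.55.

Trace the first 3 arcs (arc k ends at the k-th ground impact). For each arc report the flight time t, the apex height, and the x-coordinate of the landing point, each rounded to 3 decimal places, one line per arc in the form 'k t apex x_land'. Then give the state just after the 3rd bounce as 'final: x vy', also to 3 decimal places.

1 5.101 42.252 61.923
2 3.230 12.781 101.137
3 1.777 3.866 122.705
final: 122.705 4.788

Arc 1: start y=19.300, vy=21.210 → t=5.101, apex=42.252, x_land=61.923, impact vy=-28.777
  bounce: vy ← 0.55·28.777 = 15.828
Arc 2: start y=0.000, vy=15.828 → t=3.230, apex=12.781, x_land=101.137, impact vy=-15.828
  bounce: vy ← 0.55·15.828 = 8.705
Arc 3: start y=0.000, vy=8.705 → t=1.777, apex=3.866, x_land=122.705, impact vy=-8.705
  bounce: vy ← 0.55·8.705 = 4.788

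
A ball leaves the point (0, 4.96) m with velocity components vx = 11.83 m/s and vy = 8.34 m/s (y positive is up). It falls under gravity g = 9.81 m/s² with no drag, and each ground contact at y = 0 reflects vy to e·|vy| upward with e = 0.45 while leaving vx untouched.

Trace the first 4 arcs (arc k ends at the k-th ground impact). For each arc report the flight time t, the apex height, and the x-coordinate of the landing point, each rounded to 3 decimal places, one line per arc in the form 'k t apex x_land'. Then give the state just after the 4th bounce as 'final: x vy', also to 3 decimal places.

Arc 1: start y=4.960, vy=8.340 → t=2.167, apex=8.505, x_land=25.635, impact vy=-12.918
  bounce: vy ← 0.45·12.918 = 5.813
Arc 2: start y=0.000, vy=5.813 → t=1.185, apex=1.722, x_land=39.655, impact vy=-5.813
  bounce: vy ← 0.45·5.813 = 2.616
Arc 3: start y=0.000, vy=2.616 → t=0.533, apex=0.349, x_land=45.964, impact vy=-2.616
  bounce: vy ← 0.45·2.616 = 1.177
Arc 4: start y=0.000, vy=1.177 → t=0.240, apex=0.071, x_land=48.803, impact vy=-1.177
  bounce: vy ← 0.45·1.177 = 0.530

1 2.167 8.505 25.635
2 1.185 1.722 39.655
3 0.533 0.349 45.964
4 0.240 0.071 48.803
final: 48.803 0.530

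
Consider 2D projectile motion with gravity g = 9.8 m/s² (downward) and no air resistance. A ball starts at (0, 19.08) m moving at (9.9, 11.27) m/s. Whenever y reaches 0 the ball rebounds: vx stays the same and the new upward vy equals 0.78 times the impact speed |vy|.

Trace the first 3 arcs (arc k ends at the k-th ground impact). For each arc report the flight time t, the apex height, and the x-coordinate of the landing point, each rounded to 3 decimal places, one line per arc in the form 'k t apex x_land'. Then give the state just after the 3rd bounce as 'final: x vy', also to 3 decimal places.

1 3.434 25.560 33.996
2 3.563 15.551 69.269
3 2.779 9.461 96.782
final: 96.782 10.622

Arc 1: start y=19.080, vy=11.270 → t=3.434, apex=25.560, x_land=33.996, impact vy=-22.383
  bounce: vy ← 0.78·22.383 = 17.458
Arc 2: start y=0.000, vy=17.458 → t=3.563, apex=15.551, x_land=69.269, impact vy=-17.458
  bounce: vy ← 0.78·17.458 = 13.618
Arc 3: start y=0.000, vy=13.618 → t=2.779, apex=9.461, x_land=96.782, impact vy=-13.618
  bounce: vy ← 0.78·13.618 = 10.622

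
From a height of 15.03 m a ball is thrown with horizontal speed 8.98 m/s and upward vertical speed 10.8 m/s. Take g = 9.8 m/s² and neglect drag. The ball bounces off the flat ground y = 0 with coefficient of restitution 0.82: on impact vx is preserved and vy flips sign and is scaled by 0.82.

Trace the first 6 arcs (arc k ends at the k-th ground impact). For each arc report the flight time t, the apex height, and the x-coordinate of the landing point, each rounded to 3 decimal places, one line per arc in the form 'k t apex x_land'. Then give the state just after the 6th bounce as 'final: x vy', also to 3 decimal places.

1 3.171 20.981 28.478
2 3.394 14.108 58.953
3 2.783 9.486 83.942
4 2.282 6.378 104.433
5 1.871 4.289 121.235
6 1.534 2.884 135.014
final: 135.014 6.165

Arc 1: start y=15.030, vy=10.800 → t=3.171, apex=20.981, x_land=28.478, impact vy=-20.279
  bounce: vy ← 0.82·20.279 = 16.629
Arc 2: start y=0.000, vy=16.629 → t=3.394, apex=14.108, x_land=58.953, impact vy=-16.629
  bounce: vy ← 0.82·16.629 = 13.635
Arc 3: start y=0.000, vy=13.635 → t=2.783, apex=9.486, x_land=83.942, impact vy=-13.635
  bounce: vy ← 0.82·13.635 = 11.181
Arc 4: start y=0.000, vy=11.181 → t=2.282, apex=6.378, x_land=104.433, impact vy=-11.181
  bounce: vy ← 0.82·11.181 = 9.168
Arc 5: start y=0.000, vy=9.168 → t=1.871, apex=4.289, x_land=121.235, impact vy=-9.168
  bounce: vy ← 0.82·9.168 = 7.518
Arc 6: start y=0.000, vy=7.518 → t=1.534, apex=2.884, x_land=135.014, impact vy=-7.518
  bounce: vy ← 0.82·7.518 = 6.165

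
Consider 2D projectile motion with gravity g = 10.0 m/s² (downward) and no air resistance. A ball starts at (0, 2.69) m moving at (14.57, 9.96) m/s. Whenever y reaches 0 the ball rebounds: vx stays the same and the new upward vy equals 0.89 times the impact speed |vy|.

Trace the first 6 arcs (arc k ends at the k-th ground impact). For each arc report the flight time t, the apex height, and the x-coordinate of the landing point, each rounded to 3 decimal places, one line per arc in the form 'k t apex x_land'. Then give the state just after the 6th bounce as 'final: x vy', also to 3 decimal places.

1 2.233 7.650 32.534
2 2.202 6.060 64.613
3 1.960 4.800 93.164
4 1.744 3.802 118.574
5 1.552 3.012 141.189
6 1.381 2.385 161.317
final: 161.317 6.147

Arc 1: start y=2.690, vy=9.960 → t=2.233, apex=7.650, x_land=32.534, impact vy=-12.369
  bounce: vy ← 0.89·12.369 = 11.009
Arc 2: start y=0.000, vy=11.009 → t=2.202, apex=6.060, x_land=64.613, impact vy=-11.009
  bounce: vy ← 0.89·11.009 = 9.798
Arc 3: start y=0.000, vy=9.798 → t=1.960, apex=4.800, x_land=93.164, impact vy=-9.798
  bounce: vy ← 0.89·9.798 = 8.720
Arc 4: start y=0.000, vy=8.720 → t=1.744, apex=3.802, x_land=118.574, impact vy=-8.720
  bounce: vy ← 0.89·8.720 = 7.761
Arc 5: start y=0.000, vy=7.761 → t=1.552, apex=3.012, x_land=141.189, impact vy=-7.761
  bounce: vy ← 0.89·7.761 = 6.907
Arc 6: start y=0.000, vy=6.907 → t=1.381, apex=2.385, x_land=161.317, impact vy=-6.907
  bounce: vy ← 0.89·6.907 = 6.147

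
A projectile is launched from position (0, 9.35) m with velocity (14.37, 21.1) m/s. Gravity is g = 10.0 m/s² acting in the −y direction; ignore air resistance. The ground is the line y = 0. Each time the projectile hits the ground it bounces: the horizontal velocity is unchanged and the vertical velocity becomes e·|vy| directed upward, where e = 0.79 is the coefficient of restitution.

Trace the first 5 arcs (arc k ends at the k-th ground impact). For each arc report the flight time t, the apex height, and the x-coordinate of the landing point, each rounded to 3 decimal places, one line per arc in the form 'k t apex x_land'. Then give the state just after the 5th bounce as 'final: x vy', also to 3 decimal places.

Arc 1: start y=9.350, vy=21.100 → t=4.624, apex=31.611, x_land=66.452, impact vy=-25.144
  bounce: vy ← 0.79·25.144 = 19.864
Arc 2: start y=0.000, vy=19.864 → t=3.973, apex=19.728, x_land=123.540, impact vy=-19.864
  bounce: vy ← 0.79·19.864 = 15.692
Arc 3: start y=0.000, vy=15.692 → t=3.138, apex=12.312, x_land=168.640, impact vy=-15.692
  bounce: vy ← 0.79·15.692 = 12.397
Arc 4: start y=0.000, vy=12.397 → t=2.479, apex=7.684, x_land=204.268, impact vy=-12.397
  bounce: vy ← 0.79·12.397 = 9.794
Arc 5: start y=0.000, vy=9.794 → t=1.959, apex=4.796, x_land=232.415, impact vy=-9.794
  bounce: vy ← 0.79·9.794 = 7.737

1 4.624 31.611 66.452
2 3.973 19.728 123.540
3 3.138 12.312 168.640
4 2.479 7.684 204.268
5 1.959 4.796 232.415
final: 232.415 7.737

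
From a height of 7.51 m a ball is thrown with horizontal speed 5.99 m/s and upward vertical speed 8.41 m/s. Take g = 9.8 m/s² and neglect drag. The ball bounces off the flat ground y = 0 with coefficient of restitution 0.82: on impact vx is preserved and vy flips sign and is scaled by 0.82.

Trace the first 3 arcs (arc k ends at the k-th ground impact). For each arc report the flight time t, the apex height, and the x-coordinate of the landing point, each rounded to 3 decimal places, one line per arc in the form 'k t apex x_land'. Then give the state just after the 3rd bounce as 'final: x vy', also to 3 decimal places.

1 2.365 11.119 14.163
2 2.470 7.476 28.961
3 2.026 5.027 41.095
final: 41.095 8.139

Arc 1: start y=7.510, vy=8.410 → t=2.365, apex=11.119, x_land=14.163, impact vy=-14.762
  bounce: vy ← 0.82·14.762 = 12.105
Arc 2: start y=0.000, vy=12.105 → t=2.470, apex=7.476, x_land=28.961, impact vy=-12.105
  bounce: vy ← 0.82·12.105 = 9.926
Arc 3: start y=0.000, vy=9.926 → t=2.026, apex=5.027, x_land=41.095, impact vy=-9.926
  bounce: vy ← 0.82·9.926 = 8.139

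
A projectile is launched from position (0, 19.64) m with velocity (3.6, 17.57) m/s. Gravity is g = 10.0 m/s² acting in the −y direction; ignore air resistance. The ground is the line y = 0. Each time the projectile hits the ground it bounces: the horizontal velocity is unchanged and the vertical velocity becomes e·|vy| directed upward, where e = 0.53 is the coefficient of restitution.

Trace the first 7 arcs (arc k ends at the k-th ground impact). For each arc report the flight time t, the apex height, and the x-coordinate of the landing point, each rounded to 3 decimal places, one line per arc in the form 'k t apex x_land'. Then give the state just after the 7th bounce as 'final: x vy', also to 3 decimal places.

Arc 1: start y=19.640, vy=17.570 → t=4.406, apex=35.075, x_land=15.860, impact vy=-26.486
  bounce: vy ← 0.53·26.486 = 14.038
Arc 2: start y=0.000, vy=14.038 → t=2.808, apex=9.853, x_land=25.967, impact vy=-14.038
  bounce: vy ← 0.53·14.038 = 7.440
Arc 3: start y=0.000, vy=7.440 → t=1.488, apex=2.768, x_land=31.324, impact vy=-7.440
  bounce: vy ← 0.53·7.440 = 3.943
Arc 4: start y=0.000, vy=3.943 → t=0.789, apex=0.777, x_land=34.163, impact vy=-3.943
  bounce: vy ← 0.53·3.943 = 2.090
Arc 5: start y=0.000, vy=2.090 → t=0.418, apex=0.218, x_land=35.668, impact vy=-2.090
  bounce: vy ← 0.53·2.090 = 1.108
Arc 6: start y=0.000, vy=1.108 → t=0.222, apex=0.061, x_land=36.465, impact vy=-1.108
  bounce: vy ← 0.53·1.108 = 0.587
Arc 7: start y=0.000, vy=0.587 → t=0.117, apex=0.017, x_land=36.888, impact vy=-0.587
  bounce: vy ← 0.53·0.587 = 0.311

1 4.406 35.075 15.860
2 2.808 9.853 25.967
3 1.488 2.768 31.324
4 0.789 0.777 34.163
5 0.418 0.218 35.668
6 0.222 0.061 36.465
7 0.117 0.017 36.888
final: 36.888 0.311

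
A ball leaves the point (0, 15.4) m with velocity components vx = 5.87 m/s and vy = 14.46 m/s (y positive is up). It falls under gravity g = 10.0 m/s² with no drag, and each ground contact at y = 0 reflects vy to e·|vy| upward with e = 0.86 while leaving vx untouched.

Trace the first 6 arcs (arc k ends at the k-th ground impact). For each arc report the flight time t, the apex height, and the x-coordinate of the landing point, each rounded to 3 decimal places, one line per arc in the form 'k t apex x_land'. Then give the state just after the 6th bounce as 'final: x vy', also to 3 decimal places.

1 3.720 25.855 21.836
2 3.911 19.122 44.795
3 3.364 14.143 64.540
4 2.893 10.460 81.520
5 2.488 7.736 96.123
6 2.139 5.722 108.682
final: 108.682 9.200

Arc 1: start y=15.400, vy=14.460 → t=3.720, apex=25.855, x_land=21.836, impact vy=-22.740
  bounce: vy ← 0.86·22.740 = 19.556
Arc 2: start y=0.000, vy=19.556 → t=3.911, apex=19.122, x_land=44.795, impact vy=-19.556
  bounce: vy ← 0.86·19.556 = 16.818
Arc 3: start y=0.000, vy=16.818 → t=3.364, apex=14.143, x_land=64.540, impact vy=-16.818
  bounce: vy ← 0.86·16.818 = 14.464
Arc 4: start y=0.000, vy=14.464 → t=2.893, apex=10.460, x_land=81.520, impact vy=-14.464
  bounce: vy ← 0.86·14.464 = 12.439
Arc 5: start y=0.000, vy=12.439 → t=2.488, apex=7.736, x_land=96.123, impact vy=-12.439
  bounce: vy ← 0.86·12.439 = 10.697
Arc 6: start y=0.000, vy=10.697 → t=2.139, apex=5.722, x_land=108.682, impact vy=-10.697
  bounce: vy ← 0.86·10.697 = 9.200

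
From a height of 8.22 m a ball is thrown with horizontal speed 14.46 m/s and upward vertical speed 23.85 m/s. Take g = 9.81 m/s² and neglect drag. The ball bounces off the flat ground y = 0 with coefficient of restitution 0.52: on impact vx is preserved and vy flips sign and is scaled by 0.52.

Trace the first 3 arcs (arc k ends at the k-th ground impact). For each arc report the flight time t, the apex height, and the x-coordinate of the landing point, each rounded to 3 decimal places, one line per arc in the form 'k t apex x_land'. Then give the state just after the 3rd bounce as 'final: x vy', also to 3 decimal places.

1 5.186 37.212 74.983
2 2.865 10.062 116.404
3 1.490 2.721 137.944
final: 137.944 3.799

Arc 1: start y=8.220, vy=23.850 → t=5.186, apex=37.212, x_land=74.983, impact vy=-27.020
  bounce: vy ← 0.52·27.020 = 14.051
Arc 2: start y=0.000, vy=14.051 → t=2.865, apex=10.062, x_land=116.404, impact vy=-14.051
  bounce: vy ← 0.52·14.051 = 7.306
Arc 3: start y=0.000, vy=7.306 → t=1.490, apex=2.721, x_land=137.944, impact vy=-7.306
  bounce: vy ← 0.52·7.306 = 3.799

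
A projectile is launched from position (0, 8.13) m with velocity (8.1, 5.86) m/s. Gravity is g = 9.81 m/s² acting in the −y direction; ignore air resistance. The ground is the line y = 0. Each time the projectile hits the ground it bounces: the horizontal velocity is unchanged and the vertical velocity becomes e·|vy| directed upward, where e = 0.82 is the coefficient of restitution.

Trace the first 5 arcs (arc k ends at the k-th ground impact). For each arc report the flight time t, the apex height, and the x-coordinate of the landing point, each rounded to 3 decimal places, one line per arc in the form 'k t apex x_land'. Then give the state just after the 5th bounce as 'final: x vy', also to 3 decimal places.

Arc 1: start y=8.130, vy=5.860 → t=2.017, apex=9.880, x_land=16.335, impact vy=-13.923
  bounce: vy ← 0.82·13.923 = 11.417
Arc 2: start y=0.000, vy=11.417 → t=2.328, apex=6.643, x_land=35.188, impact vy=-11.417
  bounce: vy ← 0.82·11.417 = 9.362
Arc 3: start y=0.000, vy=9.362 → t=1.909, apex=4.467, x_land=50.648, impact vy=-9.362
  bounce: vy ← 0.82·9.362 = 7.677
Arc 4: start y=0.000, vy=7.677 → t=1.565, apex=3.004, x_land=63.325, impact vy=-7.677
  bounce: vy ← 0.82·7.677 = 6.295
Arc 5: start y=0.000, vy=6.295 → t=1.283, apex=2.020, x_land=73.720, impact vy=-6.295
  bounce: vy ← 0.82·6.295 = 5.162

1 2.017 9.880 16.335
2 2.328 6.643 35.188
3 1.909 4.467 50.648
4 1.565 3.004 63.325
5 1.283 2.020 73.720
final: 73.720 5.162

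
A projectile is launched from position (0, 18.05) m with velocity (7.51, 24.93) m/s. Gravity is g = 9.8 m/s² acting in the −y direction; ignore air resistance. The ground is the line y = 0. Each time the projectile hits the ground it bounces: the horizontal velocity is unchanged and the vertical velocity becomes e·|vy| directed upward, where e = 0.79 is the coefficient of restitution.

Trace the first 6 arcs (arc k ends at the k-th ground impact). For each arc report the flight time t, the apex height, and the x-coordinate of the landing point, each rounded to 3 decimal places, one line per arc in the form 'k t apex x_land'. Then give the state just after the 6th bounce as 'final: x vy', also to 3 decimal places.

Arc 1: start y=18.050, vy=24.930 → t=5.731, apex=49.759, x_land=43.037, impact vy=-31.230
  bounce: vy ← 0.79·31.230 = 24.671
Arc 2: start y=0.000, vy=24.671 → t=5.035, apex=31.055, x_land=80.849, impact vy=-24.671
  bounce: vy ← 0.79·24.671 = 19.490
Arc 3: start y=0.000, vy=19.490 → t=3.978, apex=19.381, x_land=110.721, impact vy=-19.490
  bounce: vy ← 0.79·19.490 = 15.397
Arc 4: start y=0.000, vy=15.397 → t=3.142, apex=12.096, x_land=134.320, impact vy=-15.397
  bounce: vy ← 0.79·15.397 = 12.164
Arc 5: start y=0.000, vy=12.164 → t=2.482, apex=7.549, x_land=152.963, impact vy=-12.164
  bounce: vy ← 0.79·12.164 = 9.610
Arc 6: start y=0.000, vy=9.610 → t=1.961, apex=4.711, x_land=167.691, impact vy=-9.610
  bounce: vy ← 0.79·9.610 = 7.592

1 5.731 49.759 43.037
2 5.035 31.055 80.849
3 3.978 19.381 110.721
4 3.142 12.096 134.320
5 2.482 7.549 152.963
6 1.961 4.711 167.691
final: 167.691 7.592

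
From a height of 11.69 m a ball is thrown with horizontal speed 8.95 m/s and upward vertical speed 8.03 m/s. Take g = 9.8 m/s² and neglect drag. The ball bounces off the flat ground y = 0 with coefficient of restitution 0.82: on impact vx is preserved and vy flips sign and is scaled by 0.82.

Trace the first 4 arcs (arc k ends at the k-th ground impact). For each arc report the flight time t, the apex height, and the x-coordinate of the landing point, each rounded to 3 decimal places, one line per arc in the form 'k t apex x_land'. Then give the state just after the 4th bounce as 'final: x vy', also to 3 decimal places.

Arc 1: start y=11.690, vy=8.030 → t=2.568, apex=14.980, x_land=22.982, impact vy=-17.135
  bounce: vy ← 0.82·17.135 = 14.051
Arc 2: start y=0.000, vy=14.051 → t=2.867, apex=10.072, x_land=48.646, impact vy=-14.051
  bounce: vy ← 0.82·14.051 = 11.522
Arc 3: start y=0.000, vy=11.522 → t=2.351, apex=6.773, x_land=69.691, impact vy=-11.522
  bounce: vy ← 0.82·11.522 = 9.448
Arc 4: start y=0.000, vy=9.448 → t=1.928, apex=4.554, x_land=86.947, impact vy=-9.448
  bounce: vy ← 0.82·9.448 = 7.747

1 2.568 14.980 22.982
2 2.867 10.072 48.646
3 2.351 6.773 69.691
4 1.928 4.554 86.947
final: 86.947 7.747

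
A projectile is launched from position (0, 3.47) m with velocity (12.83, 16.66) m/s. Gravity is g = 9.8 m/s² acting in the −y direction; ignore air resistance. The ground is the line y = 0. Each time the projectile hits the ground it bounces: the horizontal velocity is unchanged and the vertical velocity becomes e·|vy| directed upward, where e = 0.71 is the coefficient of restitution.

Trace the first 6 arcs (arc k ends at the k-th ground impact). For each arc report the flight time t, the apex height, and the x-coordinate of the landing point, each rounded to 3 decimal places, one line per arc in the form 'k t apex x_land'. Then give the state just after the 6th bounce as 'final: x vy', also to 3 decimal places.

Arc 1: start y=3.470, vy=16.660 → t=3.597, apex=17.631, x_land=46.148, impact vy=-18.589
  bounce: vy ← 0.71·18.589 = 13.199
Arc 2: start y=0.000, vy=13.199 → t=2.694, apex=8.888, x_land=80.707, impact vy=-13.199
  bounce: vy ← 0.71·13.199 = 9.371
Arc 3: start y=0.000, vy=9.371 → t=1.912, apex=4.480, x_land=105.243, impact vy=-9.371
  bounce: vy ← 0.71·9.371 = 6.653
Arc 4: start y=0.000, vy=6.653 → t=1.358, apex=2.259, x_land=122.664, impact vy=-6.653
  bounce: vy ← 0.71·6.653 = 4.724
Arc 5: start y=0.000, vy=4.724 → t=0.964, apex=1.139, x_land=135.033, impact vy=-4.724
  bounce: vy ← 0.71·4.724 = 3.354
Arc 6: start y=0.000, vy=3.354 → t=0.684, apex=0.574, x_land=143.815, impact vy=-3.354
  bounce: vy ← 0.71·3.354 = 2.381

1 3.597 17.631 46.148
2 2.694 8.888 80.707
3 1.912 4.480 105.243
4 1.358 2.259 122.664
5 0.964 1.139 135.033
6 0.684 0.574 143.815
final: 143.815 2.381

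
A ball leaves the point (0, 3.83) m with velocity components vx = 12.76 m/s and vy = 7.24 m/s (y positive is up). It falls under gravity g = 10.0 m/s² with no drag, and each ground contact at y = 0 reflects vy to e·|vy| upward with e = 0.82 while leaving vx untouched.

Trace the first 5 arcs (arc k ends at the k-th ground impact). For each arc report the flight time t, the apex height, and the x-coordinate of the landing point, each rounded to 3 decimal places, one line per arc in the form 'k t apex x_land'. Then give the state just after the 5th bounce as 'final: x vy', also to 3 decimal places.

Arc 1: start y=3.830, vy=7.240 → t=1.860, apex=6.451, x_land=23.732, impact vy=-11.359
  bounce: vy ← 0.82·11.359 = 9.314
Arc 2: start y=0.000, vy=9.314 → t=1.863, apex=4.338, x_land=47.501, impact vy=-9.314
  bounce: vy ← 0.82·9.314 = 7.638
Arc 3: start y=0.000, vy=7.638 → t=1.528, apex=2.917, x_land=66.992, impact vy=-7.638
  bounce: vy ← 0.82·7.638 = 6.263
Arc 4: start y=0.000, vy=6.263 → t=1.253, apex=1.961, x_land=82.975, impact vy=-6.263
  bounce: vy ← 0.82·6.263 = 5.135
Arc 5: start y=0.000, vy=5.135 → t=1.027, apex=1.319, x_land=96.080, impact vy=-5.135
  bounce: vy ← 0.82·5.135 = 4.211

1 1.860 6.451 23.732
2 1.863 4.338 47.501
3 1.528 2.917 66.992
4 1.253 1.961 82.975
5 1.027 1.319 96.080
final: 96.080 4.211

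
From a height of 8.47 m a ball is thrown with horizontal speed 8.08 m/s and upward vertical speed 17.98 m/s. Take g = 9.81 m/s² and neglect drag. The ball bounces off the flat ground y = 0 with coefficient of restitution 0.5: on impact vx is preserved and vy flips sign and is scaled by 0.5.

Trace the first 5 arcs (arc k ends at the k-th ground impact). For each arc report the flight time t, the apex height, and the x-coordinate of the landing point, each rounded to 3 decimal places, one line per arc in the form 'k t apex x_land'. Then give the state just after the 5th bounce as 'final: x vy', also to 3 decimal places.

Arc 1: start y=8.470, vy=17.980 → t=4.088, apex=24.947, x_land=33.031, impact vy=-22.124
  bounce: vy ← 0.5·22.124 = 11.062
Arc 2: start y=0.000, vy=11.062 → t=2.255, apex=6.237, x_land=51.254, impact vy=-11.062
  bounce: vy ← 0.5·11.062 = 5.531
Arc 3: start y=0.000, vy=5.531 → t=1.128, apex=1.559, x_land=60.365, impact vy=-5.531
  bounce: vy ← 0.5·5.531 = 2.765
Arc 4: start y=0.000, vy=2.765 → t=0.564, apex=0.390, x_land=64.920, impact vy=-2.765
  bounce: vy ← 0.5·2.765 = 1.383
Arc 5: start y=0.000, vy=1.383 → t=0.282, apex=0.097, x_land=67.198, impact vy=-1.383
  bounce: vy ← 0.5·1.383 = 0.691

1 4.088 24.947 33.031
2 2.255 6.237 51.254
3 1.128 1.559 60.365
4 0.564 0.390 64.920
5 0.282 0.097 67.198
final: 67.198 0.691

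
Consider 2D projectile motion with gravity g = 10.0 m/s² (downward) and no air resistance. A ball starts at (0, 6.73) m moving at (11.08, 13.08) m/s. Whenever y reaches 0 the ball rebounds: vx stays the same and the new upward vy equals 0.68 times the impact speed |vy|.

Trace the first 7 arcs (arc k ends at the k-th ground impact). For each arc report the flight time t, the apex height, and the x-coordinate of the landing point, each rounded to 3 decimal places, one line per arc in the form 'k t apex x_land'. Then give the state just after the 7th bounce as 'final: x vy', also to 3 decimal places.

1 3.056 15.284 33.865
2 2.378 7.067 60.211
3 1.617 3.268 78.126
4 1.099 1.511 90.309
5 0.748 0.699 98.593
6 0.508 0.323 104.226
7 0.346 0.149 108.057
final: 108.057 1.175

Arc 1: start y=6.730, vy=13.080 → t=3.056, apex=15.284, x_land=33.865, impact vy=-17.484
  bounce: vy ← 0.68·17.484 = 11.889
Arc 2: start y=0.000, vy=11.889 → t=2.378, apex=7.067, x_land=60.211, impact vy=-11.889
  bounce: vy ← 0.68·11.889 = 8.085
Arc 3: start y=0.000, vy=8.085 → t=1.617, apex=3.268, x_land=78.126, impact vy=-8.085
  bounce: vy ← 0.68·8.085 = 5.497
Arc 4: start y=0.000, vy=5.497 → t=1.099, apex=1.511, x_land=90.309, impact vy=-5.497
  bounce: vy ← 0.68·5.497 = 3.738
Arc 5: start y=0.000, vy=3.738 → t=0.748, apex=0.699, x_land=98.593, impact vy=-3.738
  bounce: vy ← 0.68·3.738 = 2.542
Arc 6: start y=0.000, vy=2.542 → t=0.508, apex=0.323, x_land=104.226, impact vy=-2.542
  bounce: vy ← 0.68·2.542 = 1.729
Arc 7: start y=0.000, vy=1.729 → t=0.346, apex=0.149, x_land=108.057, impact vy=-1.729
  bounce: vy ← 0.68·1.729 = 1.175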